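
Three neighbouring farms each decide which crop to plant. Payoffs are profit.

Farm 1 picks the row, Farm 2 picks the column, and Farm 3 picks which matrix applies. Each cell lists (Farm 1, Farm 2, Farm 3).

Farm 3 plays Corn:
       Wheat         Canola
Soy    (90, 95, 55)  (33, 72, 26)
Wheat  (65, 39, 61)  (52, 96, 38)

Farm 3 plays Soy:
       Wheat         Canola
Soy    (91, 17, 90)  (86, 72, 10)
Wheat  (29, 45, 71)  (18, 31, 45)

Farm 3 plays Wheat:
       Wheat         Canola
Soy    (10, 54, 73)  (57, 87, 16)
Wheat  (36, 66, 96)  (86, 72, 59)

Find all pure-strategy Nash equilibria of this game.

Pure NE: (Wheat, Canola, Wheat)

For each player, find the best response to each opponent profile; mutual best responses are the pure NE.
Farm 1 against (Wheat, Corn): payoffs 90, 65 → best response Soy.
Farm 1 against (Wheat, Soy): payoffs 91, 29 → best response Soy.
Farm 1 against (Wheat, Wheat): payoffs 10, 36 → best response Wheat.
Farm 1 against (Canola, Corn): payoffs 33, 52 → best response Wheat.
Farm 1 against (Canola, Soy): payoffs 86, 18 → best response Soy.
Farm 1 against (Canola, Wheat): payoffs 57, 86 → best response Wheat.
Farm 2 against (Soy, Corn): payoffs 95, 72 → best response Wheat.
Farm 2 against (Soy, Soy): payoffs 17, 72 → best response Canola.
Farm 2 against (Soy, Wheat): payoffs 54, 87 → best response Canola.
Farm 2 against (Wheat, Corn): payoffs 39, 96 → best response Canola.
Farm 2 against (Wheat, Soy): payoffs 45, 31 → best response Wheat.
Farm 2 against (Wheat, Wheat): payoffs 66, 72 → best response Canola.
Farm 3 against (Soy, Wheat): payoffs 55, 90, 73 → best response Soy.
Farm 3 against (Soy, Canola): payoffs 26, 10, 16 → best response Corn.
Farm 3 against (Wheat, Wheat): payoffs 61, 71, 96 → best response Wheat.
Farm 3 against (Wheat, Canola): payoffs 38, 45, 59 → best response Wheat.
Mutual best responses: (Wheat, Canola, Wheat).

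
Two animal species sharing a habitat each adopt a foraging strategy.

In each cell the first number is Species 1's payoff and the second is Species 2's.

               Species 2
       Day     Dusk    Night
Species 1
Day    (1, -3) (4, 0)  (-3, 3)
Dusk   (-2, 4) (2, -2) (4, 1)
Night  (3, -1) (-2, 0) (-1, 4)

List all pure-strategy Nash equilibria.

Species 1 against Day: payoffs 1, -2, 3 → best response Night.
Species 1 against Dusk: payoffs 4, 2, -2 → best response Day.
Species 1 against Night: payoffs -3, 4, -1 → best response Dusk.
Species 2 against Day: payoffs -3, 0, 3 → best response Night.
Species 2 against Dusk: payoffs 4, -2, 1 → best response Day.
Species 2 against Night: payoffs -1, 0, 4 → best response Night.
No profile is a mutual best response for all players.

none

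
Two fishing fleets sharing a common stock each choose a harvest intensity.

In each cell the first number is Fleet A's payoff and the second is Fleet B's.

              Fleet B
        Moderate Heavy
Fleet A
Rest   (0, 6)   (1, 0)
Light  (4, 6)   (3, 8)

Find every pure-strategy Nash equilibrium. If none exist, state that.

For each strategy profile, look for a profitable unilateral deviation.
(Rest, Moderate): Fleet A can switch to Light (0 → 4). Not NE.
(Rest, Heavy): Fleet A can switch to Light (1 → 3). Not NE.
(Light, Moderate): Fleet B can switch to Heavy (6 → 8). Not NE.
(Light, Heavy): Fleet A gets 3, best alternative 1; Fleet B gets 8, best alternative 6. No profitable deviation — NE.

Pure NE: (Light, Heavy)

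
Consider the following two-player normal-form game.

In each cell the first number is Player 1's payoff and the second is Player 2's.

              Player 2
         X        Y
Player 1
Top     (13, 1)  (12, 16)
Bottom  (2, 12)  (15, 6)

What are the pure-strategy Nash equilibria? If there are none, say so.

This game has no pure Nash equilibrium.

(Top, X): Player 2 can switch to Y (1 → 16). Not NE.
(Top, Y): Player 1 can switch to Bottom (12 → 15). Not NE.
(Bottom, X): Player 1 can switch to Top (2 → 13). Not NE.
(Bottom, Y): Player 2 can switch to X (6 → 12). Not NE.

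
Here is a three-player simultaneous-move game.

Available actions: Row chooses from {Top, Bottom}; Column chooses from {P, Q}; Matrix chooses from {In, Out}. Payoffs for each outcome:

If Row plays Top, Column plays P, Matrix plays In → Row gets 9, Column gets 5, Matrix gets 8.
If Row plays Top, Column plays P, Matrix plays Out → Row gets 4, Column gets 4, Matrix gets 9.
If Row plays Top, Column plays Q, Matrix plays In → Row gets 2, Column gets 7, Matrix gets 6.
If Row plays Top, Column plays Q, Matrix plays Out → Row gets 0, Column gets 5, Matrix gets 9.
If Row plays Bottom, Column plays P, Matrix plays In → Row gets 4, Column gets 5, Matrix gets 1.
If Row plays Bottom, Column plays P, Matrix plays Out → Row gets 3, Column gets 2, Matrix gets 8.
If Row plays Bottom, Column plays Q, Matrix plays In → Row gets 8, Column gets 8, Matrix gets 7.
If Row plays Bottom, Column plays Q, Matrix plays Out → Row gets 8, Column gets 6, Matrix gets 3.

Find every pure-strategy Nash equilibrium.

(Bottom, Q, In)

Row against (P, In): payoffs 9, 4 → best response Top.
Row against (P, Out): payoffs 4, 3 → best response Top.
Row against (Q, In): payoffs 2, 8 → best response Bottom.
Row against (Q, Out): payoffs 0, 8 → best response Bottom.
Column against (Top, In): payoffs 5, 7 → best response Q.
Column against (Top, Out): payoffs 4, 5 → best response Q.
Column against (Bottom, In): payoffs 5, 8 → best response Q.
Column against (Bottom, Out): payoffs 2, 6 → best response Q.
Matrix against (Top, P): payoffs 8, 9 → best response Out.
Matrix against (Top, Q): payoffs 6, 9 → best response Out.
Matrix against (Bottom, P): payoffs 1, 8 → best response Out.
Matrix against (Bottom, Q): payoffs 7, 3 → best response In.
Mutual best responses: (Bottom, Q, In).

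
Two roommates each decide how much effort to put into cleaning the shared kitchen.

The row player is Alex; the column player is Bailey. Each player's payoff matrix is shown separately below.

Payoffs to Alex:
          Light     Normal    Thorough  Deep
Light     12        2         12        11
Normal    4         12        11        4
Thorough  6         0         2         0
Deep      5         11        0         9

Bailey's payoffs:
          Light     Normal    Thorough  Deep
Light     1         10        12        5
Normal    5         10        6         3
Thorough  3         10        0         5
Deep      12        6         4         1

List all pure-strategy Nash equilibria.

Alex against Light: payoffs 12, 4, 6, 5 → best response Light.
Alex against Normal: payoffs 2, 12, 0, 11 → best response Normal.
Alex against Thorough: payoffs 12, 11, 2, 0 → best response Light.
Alex against Deep: payoffs 11, 4, 0, 9 → best response Light.
Bailey against Light: payoffs 1, 10, 12, 5 → best response Thorough.
Bailey against Normal: payoffs 5, 10, 6, 3 → best response Normal.
Bailey against Thorough: payoffs 3, 10, 0, 5 → best response Normal.
Bailey against Deep: payoffs 12, 6, 4, 1 → best response Light.
Mutual best responses: (Light, Thorough); (Normal, Normal).

The pure Nash equilibria are (Light, Thorough), (Normal, Normal).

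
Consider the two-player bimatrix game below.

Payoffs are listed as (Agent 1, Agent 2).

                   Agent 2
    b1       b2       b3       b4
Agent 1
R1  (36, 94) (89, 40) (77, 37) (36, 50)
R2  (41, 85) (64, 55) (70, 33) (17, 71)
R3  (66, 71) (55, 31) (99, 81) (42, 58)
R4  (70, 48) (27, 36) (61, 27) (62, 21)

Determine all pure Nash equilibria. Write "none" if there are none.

Mark each player's best response to every combination of opponents' strategies; a profile where every player is best-responding is a pure Nash equilibrium.
Agent 1 against b1: payoffs 36, 41, 66, 70 → best response R4.
Agent 1 against b2: payoffs 89, 64, 55, 27 → best response R1.
Agent 1 against b3: payoffs 77, 70, 99, 61 → best response R3.
Agent 1 against b4: payoffs 36, 17, 42, 62 → best response R4.
Agent 2 against R1: payoffs 94, 40, 37, 50 → best response b1.
Agent 2 against R2: payoffs 85, 55, 33, 71 → best response b1.
Agent 2 against R3: payoffs 71, 31, 81, 58 → best response b3.
Agent 2 against R4: payoffs 48, 36, 27, 21 → best response b1.
Mutual best responses: (R3, b3); (R4, b1).

The pure Nash equilibria are (R3, b3), (R4, b1).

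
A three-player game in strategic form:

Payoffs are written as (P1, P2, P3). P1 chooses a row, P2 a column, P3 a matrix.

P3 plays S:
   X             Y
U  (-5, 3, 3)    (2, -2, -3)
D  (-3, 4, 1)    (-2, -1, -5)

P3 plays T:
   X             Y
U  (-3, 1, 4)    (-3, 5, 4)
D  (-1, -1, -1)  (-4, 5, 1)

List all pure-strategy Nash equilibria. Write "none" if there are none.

(U, Y, T), (D, X, S)

For each player, find the best response to each opponent profile; mutual best responses are the pure NE.
P1 against (X, S): payoffs -5, -3 → best response D.
P1 against (X, T): payoffs -3, -1 → best response D.
P1 against (Y, S): payoffs 2, -2 → best response U.
P1 against (Y, T): payoffs -3, -4 → best response U.
P2 against (U, S): payoffs 3, -2 → best response X.
P2 against (U, T): payoffs 1, 5 → best response Y.
P2 against (D, S): payoffs 4, -1 → best response X.
P2 against (D, T): payoffs -1, 5 → best response Y.
P3 against (U, X): payoffs 3, 4 → best response T.
P3 against (U, Y): payoffs -3, 4 → best response T.
P3 against (D, X): payoffs 1, -1 → best response S.
P3 against (D, Y): payoffs -5, 1 → best response T.
Mutual best responses: (U, Y, T); (D, X, S).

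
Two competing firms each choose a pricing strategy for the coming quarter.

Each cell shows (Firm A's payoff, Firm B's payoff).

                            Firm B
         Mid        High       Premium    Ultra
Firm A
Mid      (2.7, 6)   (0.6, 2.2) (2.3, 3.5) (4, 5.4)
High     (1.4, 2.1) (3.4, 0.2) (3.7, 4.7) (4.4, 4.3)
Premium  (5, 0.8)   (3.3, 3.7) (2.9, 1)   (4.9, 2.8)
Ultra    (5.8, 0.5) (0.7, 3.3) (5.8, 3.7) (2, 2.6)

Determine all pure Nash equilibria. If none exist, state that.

Mark each player's best response to every combination of opponents' strategies; a profile where every player is best-responding is a pure Nash equilibrium.
Firm A against Mid: payoffs 2.7, 1.4, 5, 5.8 → best response Ultra.
Firm A against High: payoffs 0.6, 3.4, 3.3, 0.7 → best response High.
Firm A against Premium: payoffs 2.3, 3.7, 2.9, 5.8 → best response Ultra.
Firm A against Ultra: payoffs 4, 4.4, 4.9, 2 → best response Premium.
Firm B against Mid: payoffs 6, 2.2, 3.5, 5.4 → best response Mid.
Firm B against High: payoffs 2.1, 0.2, 4.7, 4.3 → best response Premium.
Firm B against Premium: payoffs 0.8, 3.7, 1, 2.8 → best response High.
Firm B against Ultra: payoffs 0.5, 3.3, 3.7, 2.6 → best response Premium.
Mutual best responses: (Ultra, Premium).

Pure NE: (Ultra, Premium)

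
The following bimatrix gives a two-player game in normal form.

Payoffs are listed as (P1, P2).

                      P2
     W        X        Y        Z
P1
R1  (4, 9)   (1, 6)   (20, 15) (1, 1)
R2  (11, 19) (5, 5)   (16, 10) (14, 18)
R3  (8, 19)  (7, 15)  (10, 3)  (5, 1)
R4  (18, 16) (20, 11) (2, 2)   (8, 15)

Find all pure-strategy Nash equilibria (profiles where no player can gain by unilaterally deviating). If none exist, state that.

(R1, Y) and (R4, W)

(R1, W): P1 can switch to R2 (4 → 11). Not NE.
(R1, X): P1 can switch to R2 (1 → 5). Not NE.
(R1, Y): P1 gets 20, best alternative 16; P2 gets 15, best alternative 9. No profitable deviation — NE.
(R1, Z): P1 can switch to R2 (1 → 14). Not NE.
(R2, W): P1 can switch to R4 (11 → 18). Not NE.
(R2, X): P1 can switch to R3 (5 → 7). Not NE.
(R2, Y): P1 can switch to R1 (16 → 20). Not NE.
(R2, Z): P2 can switch to W (18 → 19). Not NE.
(R3, W): P1 can switch to R2 (8 → 11). Not NE.
(R3, X): P1 can switch to R4 (7 → 20). Not NE.
(R3, Y): P1 can switch to R1 (10 → 20). Not NE.
(R3, Z): P1 can switch to R2 (5 → 14). Not NE.
(R4, W): P1 gets 18, best alternative 11; P2 gets 16, best alternative 15. No profitable deviation — NE.
(R4, X): P2 can switch to W (11 → 16). Not NE.
(The remaining 2 profiles each have a profitable deviation by the same check.)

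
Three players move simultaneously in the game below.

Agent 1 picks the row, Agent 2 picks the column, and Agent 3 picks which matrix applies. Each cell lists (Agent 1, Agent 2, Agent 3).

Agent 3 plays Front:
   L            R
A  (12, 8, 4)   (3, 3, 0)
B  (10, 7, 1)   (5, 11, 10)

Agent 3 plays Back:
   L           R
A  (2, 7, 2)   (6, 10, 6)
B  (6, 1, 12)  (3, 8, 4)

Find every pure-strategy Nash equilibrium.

Pure-strategy Nash equilibria: (A, L, Front), (A, R, Back), (B, R, Front)

Check each profile: it is a Nash equilibrium iff no player can strictly gain by switching unilaterally.
(A, L, Front): Agent 1 gets 12, best alternative 10; Agent 2 gets 8, best alternative 3; Agent 3 gets 4, best alternative 2. No profitable deviation — NE.
(A, L, Back): Agent 1 can switch to B (2 → 6). Not NE.
(A, R, Front): Agent 1 can switch to B (3 → 5). Not NE.
(A, R, Back): Agent 1 gets 6, best alternative 3; Agent 2 gets 10, best alternative 7; Agent 3 gets 6, best alternative 0. No profitable deviation — NE.
(B, L, Front): Agent 1 can switch to A (10 → 12). Not NE.
(B, L, Back): Agent 2 can switch to R (1 → 8). Not NE.
(B, R, Front): Agent 1 gets 5, best alternative 3; Agent 2 gets 11, best alternative 7; Agent 3 gets 10, best alternative 4. No profitable deviation — NE.
(B, R, Back): Agent 1 can switch to A (3 → 6). Not NE.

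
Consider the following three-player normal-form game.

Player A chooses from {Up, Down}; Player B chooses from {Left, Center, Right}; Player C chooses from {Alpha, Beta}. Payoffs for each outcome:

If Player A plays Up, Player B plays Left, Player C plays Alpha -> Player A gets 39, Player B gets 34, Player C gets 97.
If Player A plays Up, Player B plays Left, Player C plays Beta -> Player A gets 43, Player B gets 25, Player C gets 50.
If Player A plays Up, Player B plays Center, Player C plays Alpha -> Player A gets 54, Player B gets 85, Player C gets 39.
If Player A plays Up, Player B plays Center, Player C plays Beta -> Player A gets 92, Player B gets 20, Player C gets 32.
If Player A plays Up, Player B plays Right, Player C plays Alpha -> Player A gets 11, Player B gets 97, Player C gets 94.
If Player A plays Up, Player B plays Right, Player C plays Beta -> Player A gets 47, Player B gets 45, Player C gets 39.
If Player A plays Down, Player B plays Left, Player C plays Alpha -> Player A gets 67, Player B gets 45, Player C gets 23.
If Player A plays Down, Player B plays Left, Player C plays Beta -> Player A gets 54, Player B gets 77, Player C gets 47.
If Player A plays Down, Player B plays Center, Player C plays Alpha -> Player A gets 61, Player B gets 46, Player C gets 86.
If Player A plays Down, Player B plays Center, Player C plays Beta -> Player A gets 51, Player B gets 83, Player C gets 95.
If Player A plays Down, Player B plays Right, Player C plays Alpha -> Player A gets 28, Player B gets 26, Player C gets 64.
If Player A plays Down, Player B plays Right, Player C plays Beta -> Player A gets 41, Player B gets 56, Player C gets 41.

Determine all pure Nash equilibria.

Mark each player's best response to every combination of opponents' strategies; a profile where every player is best-responding is a pure Nash equilibrium.
Player A against (Left, Alpha): payoffs 39, 67 → best response Down.
Player A against (Left, Beta): payoffs 43, 54 → best response Down.
Player A against (Center, Alpha): payoffs 54, 61 → best response Down.
Player A against (Center, Beta): payoffs 92, 51 → best response Up.
Player A against (Right, Alpha): payoffs 11, 28 → best response Down.
Player A against (Right, Beta): payoffs 47, 41 → best response Up.
Player B against (Up, Alpha): payoffs 34, 85, 97 → best response Right.
Player B against (Up, Beta): payoffs 25, 20, 45 → best response Right.
Player B against (Down, Alpha): payoffs 45, 46, 26 → best response Center.
Player B against (Down, Beta): payoffs 77, 83, 56 → best response Center.
Player C against (Up, Left): payoffs 97, 50 → best response Alpha.
Player C against (Up, Center): payoffs 39, 32 → best response Alpha.
Player C against (Up, Right): payoffs 94, 39 → best response Alpha.
Player C against (Down, Left): payoffs 23, 47 → best response Beta.
Player C against (Down, Center): payoffs 86, 95 → best response Beta.
Player C against (Down, Right): payoffs 64, 41 → best response Alpha.
No profile is a mutual best response for all players.

There is no pure-strategy Nash equilibrium.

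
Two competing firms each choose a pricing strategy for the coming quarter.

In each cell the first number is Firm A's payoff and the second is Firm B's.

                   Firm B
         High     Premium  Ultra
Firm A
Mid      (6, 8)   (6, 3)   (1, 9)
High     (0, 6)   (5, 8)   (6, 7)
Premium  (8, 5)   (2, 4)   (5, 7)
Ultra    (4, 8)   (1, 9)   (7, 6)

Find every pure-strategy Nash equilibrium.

No pure-strategy Nash equilibrium.

(Mid, High): Firm A can switch to Premium (6 → 8). Not NE.
(Mid, Premium): Firm B can switch to High (3 → 8). Not NE.
(Mid, Ultra): Firm A can switch to High (1 → 6). Not NE.
(High, High): Firm A can switch to Mid (0 → 6). Not NE.
(High, Premium): Firm A can switch to Mid (5 → 6). Not NE.
(High, Ultra): Firm A can switch to Ultra (6 → 7). Not NE.
(The remaining 6 profiles each have a profitable deviation by the same check.)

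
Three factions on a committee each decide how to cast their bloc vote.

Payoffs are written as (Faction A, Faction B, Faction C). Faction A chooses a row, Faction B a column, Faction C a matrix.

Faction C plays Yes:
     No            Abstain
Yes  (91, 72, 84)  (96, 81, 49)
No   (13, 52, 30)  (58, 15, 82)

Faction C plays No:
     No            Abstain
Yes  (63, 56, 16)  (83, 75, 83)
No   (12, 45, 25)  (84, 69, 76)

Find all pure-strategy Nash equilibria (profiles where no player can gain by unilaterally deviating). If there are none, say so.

For each player, find the best response to each opponent profile; mutual best responses are the pure NE.
Faction A against (No, Yes): payoffs 91, 13 → best response Yes.
Faction A against (No, No): payoffs 63, 12 → best response Yes.
Faction A against (Abstain, Yes): payoffs 96, 58 → best response Yes.
Faction A against (Abstain, No): payoffs 83, 84 → best response No.
Faction B against (Yes, Yes): payoffs 72, 81 → best response Abstain.
Faction B against (Yes, No): payoffs 56, 75 → best response Abstain.
Faction B against (No, Yes): payoffs 52, 15 → best response No.
Faction B against (No, No): payoffs 45, 69 → best response Abstain.
Faction C against (Yes, No): payoffs 84, 16 → best response Yes.
Faction C against (Yes, Abstain): payoffs 49, 83 → best response No.
Faction C against (No, No): payoffs 30, 25 → best response Yes.
Faction C against (No, Abstain): payoffs 82, 76 → best response Yes.
No profile is a mutual best response for all players.

There is no pure-strategy Nash equilibrium.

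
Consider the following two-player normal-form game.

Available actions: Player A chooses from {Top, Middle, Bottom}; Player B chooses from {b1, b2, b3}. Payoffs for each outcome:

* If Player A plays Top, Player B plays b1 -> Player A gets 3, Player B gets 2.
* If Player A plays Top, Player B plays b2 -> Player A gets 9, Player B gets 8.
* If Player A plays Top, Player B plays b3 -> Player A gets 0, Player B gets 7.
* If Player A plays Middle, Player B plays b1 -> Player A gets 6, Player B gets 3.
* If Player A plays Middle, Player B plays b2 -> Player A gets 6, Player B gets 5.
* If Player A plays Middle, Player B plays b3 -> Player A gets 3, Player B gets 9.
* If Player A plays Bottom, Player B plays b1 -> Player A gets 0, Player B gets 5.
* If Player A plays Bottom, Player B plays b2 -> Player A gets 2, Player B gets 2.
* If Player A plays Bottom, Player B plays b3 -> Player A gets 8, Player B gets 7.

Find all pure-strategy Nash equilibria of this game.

Mark each player's best response to every combination of opponents' strategies; a profile where every player is best-responding is a pure Nash equilibrium.
Player A against b1: payoffs 3, 6, 0 → best response Middle.
Player A against b2: payoffs 9, 6, 2 → best response Top.
Player A against b3: payoffs 0, 3, 8 → best response Bottom.
Player B against Top: payoffs 2, 8, 7 → best response b2.
Player B against Middle: payoffs 3, 5, 9 → best response b3.
Player B against Bottom: payoffs 5, 2, 7 → best response b3.
Mutual best responses: (Top, b2); (Bottom, b3).

(Top, b2), (Bottom, b3)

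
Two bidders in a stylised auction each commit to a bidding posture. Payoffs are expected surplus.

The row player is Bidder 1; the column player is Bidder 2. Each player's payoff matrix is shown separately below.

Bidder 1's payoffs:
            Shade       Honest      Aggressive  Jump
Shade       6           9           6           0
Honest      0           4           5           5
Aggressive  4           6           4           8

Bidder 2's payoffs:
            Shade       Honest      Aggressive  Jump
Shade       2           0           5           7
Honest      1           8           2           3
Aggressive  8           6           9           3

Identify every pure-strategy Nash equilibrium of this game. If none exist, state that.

For each strategy profile, look for a profitable unilateral deviation.
(Shade, Shade): Bidder 2 can switch to Aggressive (2 → 5). Not NE.
(Shade, Honest): Bidder 2 can switch to Shade (0 → 2). Not NE.
(Shade, Aggressive): Bidder 2 can switch to Jump (5 → 7). Not NE.
(Shade, Jump): Bidder 1 can switch to Honest (0 → 5). Not NE.
(Honest, Shade): Bidder 1 can switch to Shade (0 → 6). Not NE.
(Honest, Honest): Bidder 1 can switch to Shade (4 → 9). Not NE.
(Honest, Aggressive): Bidder 1 can switch to Shade (5 → 6). Not NE.
(Honest, Jump): Bidder 1 can switch to Aggressive (5 → 8). Not NE.
(The remaining 4 profiles each have a profitable deviation by the same check.)

There is no pure-strategy Nash equilibrium.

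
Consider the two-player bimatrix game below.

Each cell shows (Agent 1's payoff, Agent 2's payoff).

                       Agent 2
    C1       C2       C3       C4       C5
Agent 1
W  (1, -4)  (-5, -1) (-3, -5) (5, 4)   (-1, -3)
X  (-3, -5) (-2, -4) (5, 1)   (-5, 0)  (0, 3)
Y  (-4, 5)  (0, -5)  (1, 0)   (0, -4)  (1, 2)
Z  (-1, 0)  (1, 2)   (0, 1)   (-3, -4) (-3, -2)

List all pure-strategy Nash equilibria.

For each player, find the best response to each opponent profile; mutual best responses are the pure NE.
Agent 1 against C1: payoffs 1, -3, -4, -1 → best response W.
Agent 1 against C2: payoffs -5, -2, 0, 1 → best response Z.
Agent 1 against C3: payoffs -3, 5, 1, 0 → best response X.
Agent 1 against C4: payoffs 5, -5, 0, -3 → best response W.
Agent 1 against C5: payoffs -1, 0, 1, -3 → best response Y.
Agent 2 against W: payoffs -4, -1, -5, 4, -3 → best response C4.
Agent 2 against X: payoffs -5, -4, 1, 0, 3 → best response C5.
Agent 2 against Y: payoffs 5, -5, 0, -4, 2 → best response C1.
Agent 2 against Z: payoffs 0, 2, 1, -4, -2 → best response C2.
Mutual best responses: (W, C4); (Z, C2).

Pure-strategy Nash equilibria: (W, C4); (Z, C2)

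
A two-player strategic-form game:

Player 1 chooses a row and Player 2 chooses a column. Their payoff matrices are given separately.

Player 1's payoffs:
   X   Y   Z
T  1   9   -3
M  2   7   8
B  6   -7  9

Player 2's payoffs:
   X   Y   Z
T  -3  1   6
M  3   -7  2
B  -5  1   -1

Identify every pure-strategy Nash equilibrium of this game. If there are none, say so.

No pure-strategy Nash equilibrium.

Mark each player's best response to every combination of opponents' strategies; a profile where every player is best-responding is a pure Nash equilibrium.
Player 1 against X: payoffs 1, 2, 6 → best response B.
Player 1 against Y: payoffs 9, 7, -7 → best response T.
Player 1 against Z: payoffs -3, 8, 9 → best response B.
Player 2 against T: payoffs -3, 1, 6 → best response Z.
Player 2 against M: payoffs 3, -7, 2 → best response X.
Player 2 against B: payoffs -5, 1, -1 → best response Y.
No profile is a mutual best response for all players.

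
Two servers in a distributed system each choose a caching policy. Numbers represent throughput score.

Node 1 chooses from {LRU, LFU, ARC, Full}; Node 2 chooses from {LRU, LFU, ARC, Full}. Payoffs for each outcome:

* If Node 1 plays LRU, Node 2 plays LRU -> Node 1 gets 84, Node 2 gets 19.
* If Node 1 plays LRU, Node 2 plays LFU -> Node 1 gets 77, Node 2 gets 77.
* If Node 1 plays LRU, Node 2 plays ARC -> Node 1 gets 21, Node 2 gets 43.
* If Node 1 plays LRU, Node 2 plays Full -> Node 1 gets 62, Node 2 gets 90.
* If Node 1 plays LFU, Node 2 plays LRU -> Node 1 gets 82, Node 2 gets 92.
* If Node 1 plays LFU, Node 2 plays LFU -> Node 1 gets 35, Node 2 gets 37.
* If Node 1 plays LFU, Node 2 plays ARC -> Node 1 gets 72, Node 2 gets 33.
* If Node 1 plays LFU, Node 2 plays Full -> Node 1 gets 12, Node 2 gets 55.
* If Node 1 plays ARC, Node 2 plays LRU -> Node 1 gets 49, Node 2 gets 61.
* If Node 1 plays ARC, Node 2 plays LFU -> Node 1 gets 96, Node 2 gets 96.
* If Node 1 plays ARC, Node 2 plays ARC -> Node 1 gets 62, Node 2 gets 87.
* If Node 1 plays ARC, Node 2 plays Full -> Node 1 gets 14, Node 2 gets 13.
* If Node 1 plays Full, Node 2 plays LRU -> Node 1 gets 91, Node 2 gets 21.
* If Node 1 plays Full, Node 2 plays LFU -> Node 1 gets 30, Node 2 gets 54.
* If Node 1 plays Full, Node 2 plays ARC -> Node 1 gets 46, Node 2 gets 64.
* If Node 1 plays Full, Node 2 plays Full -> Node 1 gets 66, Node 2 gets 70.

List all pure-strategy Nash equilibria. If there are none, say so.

The pure Nash equilibria are (ARC, LFU); (Full, Full).

(LRU, LRU): Node 1 can switch to Full (84 → 91). Not NE.
(LRU, LFU): Node 1 can switch to ARC (77 → 96). Not NE.
(LRU, ARC): Node 1 can switch to LFU (21 → 72). Not NE.
(LRU, Full): Node 1 can switch to Full (62 → 66). Not NE.
(LFU, LRU): Node 1 can switch to LRU (82 → 84). Not NE.
(LFU, LFU): Node 1 can switch to LRU (35 → 77). Not NE.
(LFU, ARC): Node 2 can switch to LRU (33 → 92). Not NE.
(LFU, Full): Node 1 can switch to LRU (12 → 62). Not NE.
(ARC, LRU): Node 1 can switch to LRU (49 → 84). Not NE.
(ARC, LFU): Node 1 gets 96, best alternative 77; Node 2 gets 96, best alternative 87. No profitable deviation — NE.
(ARC, ARC): Node 1 can switch to LFU (62 → 72). Not NE.
(Full, Full): Node 1 gets 66, best alternative 62; Node 2 gets 70, best alternative 64. No profitable deviation — NE.
(The remaining 4 profiles each have a profitable deviation by the same check.)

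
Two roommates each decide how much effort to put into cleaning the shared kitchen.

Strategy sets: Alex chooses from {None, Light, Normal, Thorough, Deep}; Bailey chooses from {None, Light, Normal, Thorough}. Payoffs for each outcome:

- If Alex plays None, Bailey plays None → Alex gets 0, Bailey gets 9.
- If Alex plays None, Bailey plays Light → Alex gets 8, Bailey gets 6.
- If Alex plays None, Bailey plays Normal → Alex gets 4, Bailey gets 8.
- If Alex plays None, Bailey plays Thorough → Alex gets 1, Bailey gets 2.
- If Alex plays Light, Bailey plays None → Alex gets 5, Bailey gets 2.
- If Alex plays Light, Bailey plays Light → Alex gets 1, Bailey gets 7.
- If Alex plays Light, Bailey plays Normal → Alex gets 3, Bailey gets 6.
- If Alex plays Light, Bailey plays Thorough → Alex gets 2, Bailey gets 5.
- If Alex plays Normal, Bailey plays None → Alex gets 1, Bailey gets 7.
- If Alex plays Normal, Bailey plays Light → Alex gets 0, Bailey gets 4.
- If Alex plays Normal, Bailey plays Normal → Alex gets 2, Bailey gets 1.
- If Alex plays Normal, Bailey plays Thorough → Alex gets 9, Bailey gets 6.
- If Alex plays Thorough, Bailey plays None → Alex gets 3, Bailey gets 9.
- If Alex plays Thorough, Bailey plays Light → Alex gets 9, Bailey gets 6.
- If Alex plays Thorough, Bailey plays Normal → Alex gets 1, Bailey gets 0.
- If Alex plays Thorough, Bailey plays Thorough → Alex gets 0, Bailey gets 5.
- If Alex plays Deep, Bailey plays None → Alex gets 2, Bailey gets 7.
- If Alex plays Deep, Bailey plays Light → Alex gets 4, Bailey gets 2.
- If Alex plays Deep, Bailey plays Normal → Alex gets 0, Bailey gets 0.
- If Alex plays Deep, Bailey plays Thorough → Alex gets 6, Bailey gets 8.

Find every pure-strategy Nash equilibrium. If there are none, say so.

This game has no pure Nash equilibrium.

Alex against None: payoffs 0, 5, 1, 3, 2 → best response Light.
Alex against Light: payoffs 8, 1, 0, 9, 4 → best response Thorough.
Alex against Normal: payoffs 4, 3, 2, 1, 0 → best response None.
Alex against Thorough: payoffs 1, 2, 9, 0, 6 → best response Normal.
Bailey against None: payoffs 9, 6, 8, 2 → best response None.
Bailey against Light: payoffs 2, 7, 6, 5 → best response Light.
Bailey against Normal: payoffs 7, 4, 1, 6 → best response None.
Bailey against Thorough: payoffs 9, 6, 0, 5 → best response None.
Bailey against Deep: payoffs 7, 2, 0, 8 → best response Thorough.
No profile is a mutual best response for all players.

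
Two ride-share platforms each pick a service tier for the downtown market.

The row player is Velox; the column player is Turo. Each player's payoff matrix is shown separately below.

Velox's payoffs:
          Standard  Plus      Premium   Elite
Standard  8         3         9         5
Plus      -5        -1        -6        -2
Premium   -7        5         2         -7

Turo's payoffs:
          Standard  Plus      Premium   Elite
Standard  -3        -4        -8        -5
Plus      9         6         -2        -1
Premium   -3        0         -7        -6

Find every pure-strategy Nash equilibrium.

For each player, find the best response to each opponent profile; mutual best responses are the pure NE.
Velox against Standard: payoffs 8, -5, -7 → best response Standard.
Velox against Plus: payoffs 3, -1, 5 → best response Premium.
Velox against Premium: payoffs 9, -6, 2 → best response Standard.
Velox against Elite: payoffs 5, -2, -7 → best response Standard.
Turo against Standard: payoffs -3, -4, -8, -5 → best response Standard.
Turo against Plus: payoffs 9, 6, -2, -1 → best response Standard.
Turo against Premium: payoffs -3, 0, -7, -6 → best response Plus.
Mutual best responses: (Standard, Standard); (Premium, Plus).

The pure Nash equilibria are (Standard, Standard), (Premium, Plus).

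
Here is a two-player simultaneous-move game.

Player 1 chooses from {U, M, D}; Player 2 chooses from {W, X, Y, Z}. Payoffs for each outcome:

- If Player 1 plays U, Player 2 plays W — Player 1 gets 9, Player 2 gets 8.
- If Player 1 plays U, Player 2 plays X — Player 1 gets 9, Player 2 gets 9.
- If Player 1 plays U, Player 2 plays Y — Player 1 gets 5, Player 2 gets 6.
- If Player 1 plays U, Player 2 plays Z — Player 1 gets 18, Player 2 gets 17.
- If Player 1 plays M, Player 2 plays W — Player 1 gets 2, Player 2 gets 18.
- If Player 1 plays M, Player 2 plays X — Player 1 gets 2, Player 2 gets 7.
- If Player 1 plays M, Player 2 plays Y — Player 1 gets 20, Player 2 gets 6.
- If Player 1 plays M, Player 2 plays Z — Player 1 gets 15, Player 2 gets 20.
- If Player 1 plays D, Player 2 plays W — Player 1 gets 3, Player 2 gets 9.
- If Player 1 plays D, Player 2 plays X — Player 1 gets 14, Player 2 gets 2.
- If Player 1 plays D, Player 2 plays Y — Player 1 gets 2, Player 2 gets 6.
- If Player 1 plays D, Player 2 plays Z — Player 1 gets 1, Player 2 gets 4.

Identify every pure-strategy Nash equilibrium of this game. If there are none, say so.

Player 1 against W: payoffs 9, 2, 3 → best response U.
Player 1 against X: payoffs 9, 2, 14 → best response D.
Player 1 against Y: payoffs 5, 20, 2 → best response M.
Player 1 against Z: payoffs 18, 15, 1 → best response U.
Player 2 against U: payoffs 8, 9, 6, 17 → best response Z.
Player 2 against M: payoffs 18, 7, 6, 20 → best response Z.
Player 2 against D: payoffs 9, 2, 6, 4 → best response W.
Mutual best responses: (U, Z).

Pure NE: (U, Z)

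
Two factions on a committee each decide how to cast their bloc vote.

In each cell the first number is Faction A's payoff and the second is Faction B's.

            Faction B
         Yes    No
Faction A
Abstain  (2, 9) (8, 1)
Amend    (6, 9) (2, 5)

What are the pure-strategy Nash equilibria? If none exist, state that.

The unique pure-strategy Nash equilibrium is (Amend, Yes).

Check each profile: it is a Nash equilibrium iff no player can strictly gain by switching unilaterally.
(Abstain, Yes): Faction A can switch to Amend (2 → 6). Not NE.
(Abstain, No): Faction B can switch to Yes (1 → 9). Not NE.
(Amend, Yes): Faction A gets 6, best alternative 2; Faction B gets 9, best alternative 5. No profitable deviation — NE.
(Amend, No): Faction A can switch to Abstain (2 → 8). Not NE.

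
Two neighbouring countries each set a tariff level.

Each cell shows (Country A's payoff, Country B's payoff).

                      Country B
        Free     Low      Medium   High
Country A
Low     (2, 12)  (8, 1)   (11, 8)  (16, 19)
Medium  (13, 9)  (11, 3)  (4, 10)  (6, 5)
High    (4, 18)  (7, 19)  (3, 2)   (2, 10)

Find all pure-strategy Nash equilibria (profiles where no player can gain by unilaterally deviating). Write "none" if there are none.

Pure NE: (Low, High)

Country A against Free: payoffs 2, 13, 4 → best response Medium.
Country A against Low: payoffs 8, 11, 7 → best response Medium.
Country A against Medium: payoffs 11, 4, 3 → best response Low.
Country A against High: payoffs 16, 6, 2 → best response Low.
Country B against Low: payoffs 12, 1, 8, 19 → best response High.
Country B against Medium: payoffs 9, 3, 10, 5 → best response Medium.
Country B against High: payoffs 18, 19, 2, 10 → best response Low.
Mutual best responses: (Low, High).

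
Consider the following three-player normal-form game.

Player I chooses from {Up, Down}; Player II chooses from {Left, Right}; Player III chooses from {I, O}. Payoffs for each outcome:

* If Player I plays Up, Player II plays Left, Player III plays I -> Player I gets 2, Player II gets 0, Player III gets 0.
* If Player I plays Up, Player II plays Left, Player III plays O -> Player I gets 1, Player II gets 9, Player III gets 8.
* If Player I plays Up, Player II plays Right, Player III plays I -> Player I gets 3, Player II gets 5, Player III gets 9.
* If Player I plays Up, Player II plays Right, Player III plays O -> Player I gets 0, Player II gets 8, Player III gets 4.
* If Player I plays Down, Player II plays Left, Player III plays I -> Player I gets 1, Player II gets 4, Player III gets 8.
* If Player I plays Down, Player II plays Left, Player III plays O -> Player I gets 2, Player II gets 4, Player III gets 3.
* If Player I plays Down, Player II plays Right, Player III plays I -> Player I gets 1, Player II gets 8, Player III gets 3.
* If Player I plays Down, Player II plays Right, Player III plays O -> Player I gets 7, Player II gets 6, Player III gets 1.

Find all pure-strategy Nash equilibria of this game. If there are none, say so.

Player I against (Left, I): payoffs 2, 1 → best response Up.
Player I against (Left, O): payoffs 1, 2 → best response Down.
Player I against (Right, I): payoffs 3, 1 → best response Up.
Player I against (Right, O): payoffs 0, 7 → best response Down.
Player II against (Up, I): payoffs 0, 5 → best response Right.
Player II against (Up, O): payoffs 9, 8 → best response Left.
Player II against (Down, I): payoffs 4, 8 → best response Right.
Player II against (Down, O): payoffs 4, 6 → best response Right.
Player III against (Up, Left): payoffs 0, 8 → best response O.
Player III against (Up, Right): payoffs 9, 4 → best response I.
Player III against (Down, Left): payoffs 8, 3 → best response I.
Player III against (Down, Right): payoffs 3, 1 → best response I.
Mutual best responses: (Up, Right, I).

Pure NE: (Up, Right, I)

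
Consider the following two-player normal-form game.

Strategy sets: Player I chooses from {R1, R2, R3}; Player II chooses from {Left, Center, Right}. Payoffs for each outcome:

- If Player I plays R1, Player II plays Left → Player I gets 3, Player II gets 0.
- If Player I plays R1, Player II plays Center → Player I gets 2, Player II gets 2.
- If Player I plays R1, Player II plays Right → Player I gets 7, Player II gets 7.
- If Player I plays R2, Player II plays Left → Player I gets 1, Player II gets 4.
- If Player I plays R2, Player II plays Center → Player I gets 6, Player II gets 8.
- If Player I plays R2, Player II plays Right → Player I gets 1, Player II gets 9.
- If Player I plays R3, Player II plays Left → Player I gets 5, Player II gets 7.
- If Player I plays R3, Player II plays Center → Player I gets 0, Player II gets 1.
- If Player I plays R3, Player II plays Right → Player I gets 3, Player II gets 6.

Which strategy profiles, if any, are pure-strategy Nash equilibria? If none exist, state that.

Pure-strategy Nash equilibria: (R1, Right); (R3, Left)

Mark each player's best response to every combination of opponents' strategies; a profile where every player is best-responding is a pure Nash equilibrium.
Player I against Left: payoffs 3, 1, 5 → best response R3.
Player I against Center: payoffs 2, 6, 0 → best response R2.
Player I against Right: payoffs 7, 1, 3 → best response R1.
Player II against R1: payoffs 0, 2, 7 → best response Right.
Player II against R2: payoffs 4, 8, 9 → best response Right.
Player II against R3: payoffs 7, 1, 6 → best response Left.
Mutual best responses: (R1, Right); (R3, Left).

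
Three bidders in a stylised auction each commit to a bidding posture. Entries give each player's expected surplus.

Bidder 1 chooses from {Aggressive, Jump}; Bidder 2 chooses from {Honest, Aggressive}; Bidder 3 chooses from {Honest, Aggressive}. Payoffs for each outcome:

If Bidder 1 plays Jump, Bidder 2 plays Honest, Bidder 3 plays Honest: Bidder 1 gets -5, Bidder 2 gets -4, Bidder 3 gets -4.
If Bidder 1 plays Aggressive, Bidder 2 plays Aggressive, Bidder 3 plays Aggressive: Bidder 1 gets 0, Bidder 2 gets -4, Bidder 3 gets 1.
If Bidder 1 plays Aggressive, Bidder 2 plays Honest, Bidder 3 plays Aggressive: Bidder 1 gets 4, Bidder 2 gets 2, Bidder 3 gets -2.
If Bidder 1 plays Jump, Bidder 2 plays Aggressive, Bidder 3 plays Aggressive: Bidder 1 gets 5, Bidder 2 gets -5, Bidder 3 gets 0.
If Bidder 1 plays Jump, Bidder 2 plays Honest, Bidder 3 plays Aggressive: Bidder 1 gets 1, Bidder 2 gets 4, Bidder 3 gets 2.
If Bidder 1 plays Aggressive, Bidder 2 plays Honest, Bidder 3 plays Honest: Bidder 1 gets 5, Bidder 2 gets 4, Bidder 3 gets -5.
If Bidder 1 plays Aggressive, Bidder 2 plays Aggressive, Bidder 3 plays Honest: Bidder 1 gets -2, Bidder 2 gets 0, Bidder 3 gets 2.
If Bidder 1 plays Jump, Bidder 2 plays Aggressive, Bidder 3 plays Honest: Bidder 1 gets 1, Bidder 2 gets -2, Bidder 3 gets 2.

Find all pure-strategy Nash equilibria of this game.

Bidder 1 against (Honest, Honest): payoffs 5, -5 → best response Aggressive.
Bidder 1 against (Honest, Aggressive): payoffs 4, 1 → best response Aggressive.
Bidder 1 against (Aggressive, Honest): payoffs -2, 1 → best response Jump.
Bidder 1 against (Aggressive, Aggressive): payoffs 0, 5 → best response Jump.
Bidder 2 against (Aggressive, Honest): payoffs 4, 0 → best response Honest.
Bidder 2 against (Aggressive, Aggressive): payoffs 2, -4 → best response Honest.
Bidder 2 against (Jump, Honest): payoffs -4, -2 → best response Aggressive.
Bidder 2 against (Jump, Aggressive): payoffs 4, -5 → best response Honest.
Bidder 3 against (Aggressive, Honest): payoffs -5, -2 → best response Aggressive.
Bidder 3 against (Aggressive, Aggressive): payoffs 2, 1 → best response Honest.
Bidder 3 against (Jump, Honest): payoffs -4, 2 → best response Aggressive.
Bidder 3 against (Jump, Aggressive): payoffs 2, 0 → best response Honest.
Mutual best responses: (Aggressive, Honest, Aggressive); (Jump, Aggressive, Honest).

The pure Nash equilibria are (Aggressive, Honest, Aggressive), (Jump, Aggressive, Honest).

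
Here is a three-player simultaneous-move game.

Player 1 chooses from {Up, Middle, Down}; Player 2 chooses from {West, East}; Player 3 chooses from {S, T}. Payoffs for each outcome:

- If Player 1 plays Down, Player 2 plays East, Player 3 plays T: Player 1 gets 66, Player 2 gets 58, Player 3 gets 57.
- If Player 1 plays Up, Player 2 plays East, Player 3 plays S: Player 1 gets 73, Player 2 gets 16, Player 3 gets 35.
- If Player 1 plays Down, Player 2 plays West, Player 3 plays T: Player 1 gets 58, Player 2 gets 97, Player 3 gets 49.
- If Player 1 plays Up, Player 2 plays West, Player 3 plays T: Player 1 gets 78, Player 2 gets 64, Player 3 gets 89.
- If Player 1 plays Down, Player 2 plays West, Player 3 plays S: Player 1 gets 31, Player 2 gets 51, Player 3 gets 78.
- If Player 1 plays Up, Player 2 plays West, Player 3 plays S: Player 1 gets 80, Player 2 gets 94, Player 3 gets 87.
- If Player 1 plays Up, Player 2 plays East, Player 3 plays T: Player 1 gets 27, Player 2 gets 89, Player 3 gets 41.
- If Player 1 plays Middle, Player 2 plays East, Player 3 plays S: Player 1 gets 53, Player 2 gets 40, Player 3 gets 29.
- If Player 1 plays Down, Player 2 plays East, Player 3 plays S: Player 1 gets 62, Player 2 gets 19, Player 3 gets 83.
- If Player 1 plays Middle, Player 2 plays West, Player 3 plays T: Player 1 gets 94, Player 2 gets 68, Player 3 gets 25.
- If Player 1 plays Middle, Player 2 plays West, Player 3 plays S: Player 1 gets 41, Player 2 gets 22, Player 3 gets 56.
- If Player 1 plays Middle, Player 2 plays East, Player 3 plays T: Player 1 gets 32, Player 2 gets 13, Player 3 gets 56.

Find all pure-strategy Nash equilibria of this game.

Player 1 against (West, S): payoffs 80, 41, 31 → best response Up.
Player 1 against (West, T): payoffs 78, 94, 58 → best response Middle.
Player 1 against (East, S): payoffs 73, 53, 62 → best response Up.
Player 1 against (East, T): payoffs 27, 32, 66 → best response Down.
Player 2 against (Up, S): payoffs 94, 16 → best response West.
Player 2 against (Up, T): payoffs 64, 89 → best response East.
Player 2 against (Middle, S): payoffs 22, 40 → best response East.
Player 2 against (Middle, T): payoffs 68, 13 → best response West.
Player 2 against (Down, S): payoffs 51, 19 → best response West.
Player 2 against (Down, T): payoffs 97, 58 → best response West.
Player 3 against (Up, West): payoffs 87, 89 → best response T.
Player 3 against (Up, East): payoffs 35, 41 → best response T.
Player 3 against (Middle, West): payoffs 56, 25 → best response S.
Player 3 against (Middle, East): payoffs 29, 56 → best response T.
Player 3 against (Down, West): payoffs 78, 49 → best response S.
Player 3 against (Down, East): payoffs 83, 57 → best response S.
No profile is a mutual best response for all players.

none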